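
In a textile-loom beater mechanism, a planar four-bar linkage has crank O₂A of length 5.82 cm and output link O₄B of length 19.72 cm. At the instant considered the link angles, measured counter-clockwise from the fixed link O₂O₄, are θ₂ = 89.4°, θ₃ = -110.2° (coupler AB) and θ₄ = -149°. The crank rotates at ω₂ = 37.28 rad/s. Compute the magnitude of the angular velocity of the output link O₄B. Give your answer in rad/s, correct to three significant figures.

5.89

ω₂ = 37.28 rad/s
Differentiating the loop-closure r₂e^{iθ₂}+r₃e^{iθ₃}=r₁+r₄e^{iθ₄} gives r₂ω₂e^{iθ₂}+r₃ω₃e^{iθ₃}=r₄ω₄e^{iθ₄}.
Eliminating the other unknown: ω₄ = r₂ω₂ sin(θ₂−θ₃) / [r₄ sin(θ₄−θ₃)].
Numerator sine = -0.33545; denominator sine = -0.62660.
Result = 0.0582·37.28·(-0.33545) / (0.1972·(-0.62660)) = +5.8902 rad/s; magnitude 5.8902 rad/s.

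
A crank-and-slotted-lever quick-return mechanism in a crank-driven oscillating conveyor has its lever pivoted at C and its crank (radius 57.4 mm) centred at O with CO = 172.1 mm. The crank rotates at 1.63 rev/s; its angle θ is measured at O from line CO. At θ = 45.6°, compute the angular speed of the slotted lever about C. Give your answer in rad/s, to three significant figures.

2.24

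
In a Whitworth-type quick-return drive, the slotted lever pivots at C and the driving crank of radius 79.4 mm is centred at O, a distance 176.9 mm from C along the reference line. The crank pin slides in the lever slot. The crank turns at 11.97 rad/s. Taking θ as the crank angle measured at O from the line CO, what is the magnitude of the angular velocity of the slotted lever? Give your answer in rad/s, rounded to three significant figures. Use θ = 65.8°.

2.94

ω = 11.97 rad/s
Crank pin A relative to C: A = (d + r cosθ, r sinθ); lever angle φ = atan2(r sinθ, d + r cosθ).
Differentiating tanφ: φ̇ = rω(d cosθ + r)/(d² + r² + 2dr cosθ).
d² + r² + 2dr cosθ = |CA|² = 0.0491134 m²;  d cosθ + r = +0.15192 m.
|ω_lever| = |0.0794·11.97·+0.15192| / 0.0491134 = 2.9398 rad/s.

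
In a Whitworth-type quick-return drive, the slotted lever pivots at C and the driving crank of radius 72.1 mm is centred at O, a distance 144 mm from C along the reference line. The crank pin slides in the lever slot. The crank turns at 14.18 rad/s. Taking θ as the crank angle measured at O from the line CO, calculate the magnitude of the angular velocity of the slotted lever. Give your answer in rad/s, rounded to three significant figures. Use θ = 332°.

4.60

ω = 14.18 rad/s
Crank pin A relative to C: A = (d + r cosθ, r sinθ); lever angle φ = atan2(r sinθ, d + r cosθ).
Differentiating tanφ: φ̇ = rω(d cosθ + r)/(d² + r² + 2dr cosθ).
d² + r² + 2dr cosθ = |CA|² = 0.0442686 m²;  d cosθ + r = +0.19924 m.
|ω_lever| = |0.0721·14.18·+0.19924| / 0.0442686 = 4.6015 rad/s.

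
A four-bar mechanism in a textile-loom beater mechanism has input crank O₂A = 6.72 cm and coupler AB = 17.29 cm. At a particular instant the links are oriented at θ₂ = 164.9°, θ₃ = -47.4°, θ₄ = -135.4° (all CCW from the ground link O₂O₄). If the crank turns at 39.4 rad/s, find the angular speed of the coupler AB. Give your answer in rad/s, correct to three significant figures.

13.2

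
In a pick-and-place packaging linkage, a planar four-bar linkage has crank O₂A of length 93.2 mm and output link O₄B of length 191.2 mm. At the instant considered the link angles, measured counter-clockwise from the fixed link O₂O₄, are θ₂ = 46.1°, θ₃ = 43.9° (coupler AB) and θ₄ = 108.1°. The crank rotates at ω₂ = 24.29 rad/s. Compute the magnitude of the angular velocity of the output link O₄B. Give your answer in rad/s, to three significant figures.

ω₂ = 24.29 rad/s
Differentiating the loop-closure r₂e^{iθ₂}+r₃e^{iθ₃}=r₁+r₄e^{iθ₄} gives r₂ω₂e^{iθ₂}+r₃ω₃e^{iθ₃}=r₄ω₄e^{iθ₄}.
Eliminating the other unknown: ω₄ = r₂ω₂ sin(θ₂−θ₃) / [r₄ sin(θ₄−θ₃)].
Numerator sine = +0.03839; denominator sine = +0.90032.
Result = 0.0932·24.29·(+0.03839) / (0.1912·(+0.90032)) = +0.50484 rad/s; magnitude 0.50484 rad/s.

0.505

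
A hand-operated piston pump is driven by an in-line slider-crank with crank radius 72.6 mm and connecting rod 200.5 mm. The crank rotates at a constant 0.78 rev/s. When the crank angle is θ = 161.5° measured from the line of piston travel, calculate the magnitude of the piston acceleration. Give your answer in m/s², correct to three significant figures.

1.14

ω = 2π·0.78 = 4.901 rad/s
x(θ) = r cosθ + √(L² − r² sin²θ); with ω constant, a = ω²·d²x/dθ².
d²x/dθ² = −r cosθ − r²(cos2θ)/√u − r⁴ sin²2θ/(4u^{3/2}),  u = L² − r² sin²θ = 0.0396696 m².
Substituting r = 0.0726 m, L = 0.2005 m, θ = 161.5°: d²x/dθ² = +0.047395 m.
a = ω²·d²x/dθ² = (4.901)²·(+0.047395) = +1.1384 m/s²;  |a| = 1.1384 m/s².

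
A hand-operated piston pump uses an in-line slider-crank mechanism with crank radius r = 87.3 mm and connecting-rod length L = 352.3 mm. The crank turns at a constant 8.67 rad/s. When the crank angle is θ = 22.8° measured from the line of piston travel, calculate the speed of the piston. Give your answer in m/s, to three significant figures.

0.361

ω = 8.67 rad/s
For an in-line slider-crank, x = r cosθ + √(L² − r² sin²θ), so v = −rω sinθ·[1 + r cosθ/√(L² − r² sin²θ)].
With r = 0.0873 m, L = 0.3523 m, θ = 22.8°: √(L² − r² sin²θ) = 0.35067 m.
v = −0.0873·8.67·0.38752·[1 + 0.0873·0.92186/0.35067] = -0.36062 m/s.
|v| = 0.36062 m/s.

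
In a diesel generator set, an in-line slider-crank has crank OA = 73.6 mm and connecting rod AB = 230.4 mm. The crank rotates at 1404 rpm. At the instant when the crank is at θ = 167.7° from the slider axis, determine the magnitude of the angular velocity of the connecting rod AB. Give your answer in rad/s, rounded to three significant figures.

ω = 147 rad/s (converted from 1404 rpm).
The rod makes angle φ with the slider axis where L sinφ = r sinθ; differentiating, L cosφ·φ̇ = r ω cosθ.
L cosφ = √(L² − r² sin²θ) = 0.22987 m.
|ω_rod| = r ω |cosθ| / √(L² − r² sin²θ) = 0.0736·147·0.97705/0.22987 = 45.995 rad/s.

46.0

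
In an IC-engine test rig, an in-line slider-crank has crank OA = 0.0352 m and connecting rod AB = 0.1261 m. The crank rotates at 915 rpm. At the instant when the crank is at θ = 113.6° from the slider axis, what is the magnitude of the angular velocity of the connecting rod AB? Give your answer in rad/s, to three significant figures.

11.1

ω = 95.82 rad/s (converted from 915 rpm).
The rod makes angle φ with the slider axis where L sinφ = r sinθ; differentiating, L cosφ·φ̇ = r ω cosθ.
L cosφ = √(L² − r² sin²θ) = 0.1219 m.
|ω_rod| = r ω |cosθ| / √(L² − r² sin²θ) = 0.0352·95.82·0.40035/0.1219 = 11.077 rad/s.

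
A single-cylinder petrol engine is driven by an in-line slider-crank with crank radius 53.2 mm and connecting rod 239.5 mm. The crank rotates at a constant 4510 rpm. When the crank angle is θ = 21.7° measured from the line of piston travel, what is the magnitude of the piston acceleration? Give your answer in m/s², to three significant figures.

13000

ω = 2π·4510/60 = 472.3 rad/s
x(θ) = r cosθ + √(L² − r² sin²θ); with ω constant, a = ω²·d²x/dθ².
d²x/dθ² = −r cosθ − r²(cos2θ)/√u − r⁴ sin²2θ/(4u^{3/2}),  u = L² − r² sin²θ = 0.0569733 m².
Substituting r = 0.0532 m, L = 0.2395 m, θ = 21.7°: d²x/dθ² = -0.058115 m.
a = ω²·d²x/dθ² = (472.3)²·(-0.058115) = -12963 m/s²;  |a| = 12963 m/s².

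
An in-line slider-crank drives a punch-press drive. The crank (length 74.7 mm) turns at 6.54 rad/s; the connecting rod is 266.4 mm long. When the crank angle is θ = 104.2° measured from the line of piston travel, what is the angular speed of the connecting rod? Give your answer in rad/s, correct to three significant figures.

0.467

ω = 6.54 rad/s
The rod makes angle φ with the slider axis where L sinφ = r sinθ; differentiating, L cosφ·φ̇ = r ω cosθ.
L cosφ = √(L² − r² sin²θ) = 0.25637 m.
|ω_rod| = r ω |cosθ| / √(L² − r² sin²θ) = 0.0747·6.54·0.24531/0.25637 = 0.46746 rad/s.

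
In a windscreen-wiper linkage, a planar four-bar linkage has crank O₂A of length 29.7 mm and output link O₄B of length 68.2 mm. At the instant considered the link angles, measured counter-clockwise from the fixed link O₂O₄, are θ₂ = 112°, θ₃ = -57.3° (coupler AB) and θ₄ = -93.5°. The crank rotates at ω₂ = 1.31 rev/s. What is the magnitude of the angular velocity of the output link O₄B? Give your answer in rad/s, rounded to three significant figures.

1.13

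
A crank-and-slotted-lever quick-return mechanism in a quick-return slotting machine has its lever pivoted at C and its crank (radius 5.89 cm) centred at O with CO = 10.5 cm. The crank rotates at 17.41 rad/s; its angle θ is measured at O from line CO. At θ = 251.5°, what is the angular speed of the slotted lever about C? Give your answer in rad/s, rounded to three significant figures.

2.48

ω = 17.41 rad/s
Crank pin A relative to C: A = (d + r cosθ, r sinθ); lever angle φ = atan2(r sinθ, d + r cosθ).
Differentiating tanφ: φ̇ = rω(d cosθ + r)/(d² + r² + 2dr cosθ).
d² + r² + 2dr cosθ = |CA|² = 0.0105695 m²;  d cosθ + r = +0.025583 m.
|ω_lever| = |0.0589·17.41·+0.025583| / 0.0105695 = 2.4821 rad/s.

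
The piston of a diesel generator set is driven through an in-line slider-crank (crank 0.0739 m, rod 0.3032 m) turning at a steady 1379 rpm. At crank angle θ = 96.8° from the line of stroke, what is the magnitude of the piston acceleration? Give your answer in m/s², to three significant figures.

ω = 2π·1379/60 = 144.4 rad/s
x(θ) = r cosθ + √(L² − r² sin²θ); with ω constant, a = ω²·d²x/dθ².
d²x/dθ² = −r cosθ − r²(cos2θ)/√u − r⁴ sin²2θ/(4u^{3/2}),  u = L² − r² sin²θ = 0.0865456 m².
Substituting r = 0.0739 m, L = 0.3032 m, θ = 96.8°: d²x/dθ² = +0.026777 m.
a = ω²·d²x/dθ² = (144.4)²·(+0.026777) = +558.41 m/s²;  |a| = 558.41 m/s².

558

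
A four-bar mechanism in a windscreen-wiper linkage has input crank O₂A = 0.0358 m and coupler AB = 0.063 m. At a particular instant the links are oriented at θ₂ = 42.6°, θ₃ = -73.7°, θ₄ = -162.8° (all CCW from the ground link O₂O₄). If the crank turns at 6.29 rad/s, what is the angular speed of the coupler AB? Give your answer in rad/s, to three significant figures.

ω₂ = 6.29 rad/s
Differentiating the loop-closure r₂e^{iθ₂}+r₃e^{iθ₃}=r₁+r₄e^{iθ₄} gives r₂ω₂e^{iθ₂}+r₃ω₃e^{iθ₃}=r₄ω₄e^{iθ₄}.
Eliminating the other unknown: ω₃ = r₂ω₂ sin(θ₄−θ₂) / [r₃ sin(θ₃−θ₄)].
Numerator sine = +0.42894; denominator sine = +0.99988.
Result = 0.0358·6.29·(+0.42894) / (0.063·(+0.99988)) = +1.5333 rad/s; magnitude 1.5333 rad/s.

1.53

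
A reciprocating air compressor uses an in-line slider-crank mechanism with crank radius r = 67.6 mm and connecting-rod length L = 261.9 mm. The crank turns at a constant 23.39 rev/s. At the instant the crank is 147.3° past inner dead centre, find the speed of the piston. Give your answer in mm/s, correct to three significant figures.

ω = 2π·23.4 = 147 rad/s
For an in-line slider-crank, x = r cosθ + √(L² − r² sin²θ), so v = −rω sinθ·[1 + r cosθ/√(L² − r² sin²θ)].
With r = 0.0676 m, L = 0.2619 m, θ = 147.3°: √(L² − r² sin²θ) = 0.25934 m.
v = −0.0676·147·0.54024·[1 + 0.0676·-0.84151/0.25934] = -4.1899 m/s.
|v| = 4.1899 m/s = 4189.9 mm/s.

4190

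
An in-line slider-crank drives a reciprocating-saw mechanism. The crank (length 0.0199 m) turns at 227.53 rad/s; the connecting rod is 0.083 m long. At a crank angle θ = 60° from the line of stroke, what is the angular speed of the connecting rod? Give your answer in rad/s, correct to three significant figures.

27.9

ω = 227.5 rad/s
The rod makes angle φ with the slider axis where L sinφ = r sinθ; differentiating, L cosφ·φ̇ = r ω cosθ.
L cosφ = √(L² − r² sin²θ) = 0.081191 m.
|ω_rod| = r ω |cosθ| / √(L² − r² sin²θ) = 0.0199·227.5·0.50000/0.081191 = 27.884 rad/s.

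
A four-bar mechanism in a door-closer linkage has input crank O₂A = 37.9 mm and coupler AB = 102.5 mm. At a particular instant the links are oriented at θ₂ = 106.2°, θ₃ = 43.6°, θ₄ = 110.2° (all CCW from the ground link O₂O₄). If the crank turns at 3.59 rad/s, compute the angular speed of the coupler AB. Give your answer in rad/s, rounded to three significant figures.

0.101

ω₂ = 3.59 rad/s
Differentiating the loop-closure r₂e^{iθ₂}+r₃e^{iθ₃}=r₁+r₄e^{iθ₄} gives r₂ω₂e^{iθ₂}+r₃ω₃e^{iθ₃}=r₄ω₄e^{iθ₄}.
Eliminating the other unknown: ω₃ = r₂ω₂ sin(θ₄−θ₂) / [r₃ sin(θ₃−θ₄)].
Numerator sine = +0.06976; denominator sine = -0.91775.
Result = 0.0379·3.59·(+0.06976) / (0.1025·(-0.91775)) = -0.10089 rad/s; magnitude 0.10089 rad/s.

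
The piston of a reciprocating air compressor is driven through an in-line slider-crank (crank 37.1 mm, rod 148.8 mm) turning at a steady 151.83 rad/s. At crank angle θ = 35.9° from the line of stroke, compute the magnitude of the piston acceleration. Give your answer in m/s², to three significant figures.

763

ω = 151.8 rad/s
x(θ) = r cosθ + √(L² − r² sin²θ); with ω constant, a = ω²·d²x/dθ².
d²x/dθ² = −r cosθ − r²(cos2θ)/√u − r⁴ sin²2θ/(4u^{3/2}),  u = L² − r² sin²θ = 0.0216682 m².
Substituting r = 0.0371 m, L = 0.1488 m, θ = 35.9°: d²x/dθ² = -0.033107 m.
a = ω²·d²x/dθ² = (151.8)²·(-0.033107) = -763.2 m/s²;  |a| = 763.2 m/s².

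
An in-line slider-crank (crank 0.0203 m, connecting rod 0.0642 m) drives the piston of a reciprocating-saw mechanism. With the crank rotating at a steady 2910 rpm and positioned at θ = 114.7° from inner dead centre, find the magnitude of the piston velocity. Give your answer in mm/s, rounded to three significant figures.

ω = 2π·2910/60 = 304.7 rad/s
For an in-line slider-crank, x = r cosθ + √(L² − r² sin²θ), so v = −rω sinθ·[1 + r cosθ/√(L² − r² sin²θ)].
With r = 0.0203 m, L = 0.0642 m, θ = 114.7°: √(L² − r² sin²θ) = 0.061494 m.
v = −0.0203·304.7·0.90851·[1 + 0.0203·-0.41787/0.061494] = -4.8449 m/s.
|v| = 4.8449 m/s = 4844.9 mm/s.

4840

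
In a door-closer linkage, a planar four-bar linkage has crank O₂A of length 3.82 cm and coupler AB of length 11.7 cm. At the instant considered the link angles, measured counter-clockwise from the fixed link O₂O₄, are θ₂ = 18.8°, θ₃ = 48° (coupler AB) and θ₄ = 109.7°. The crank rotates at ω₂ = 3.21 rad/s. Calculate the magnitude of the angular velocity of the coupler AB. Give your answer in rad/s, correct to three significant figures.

ω₂ = 3.21 rad/s
Differentiating the loop-closure r₂e^{iθ₂}+r₃e^{iθ₃}=r₁+r₄e^{iθ₄} gives r₂ω₂e^{iθ₂}+r₃ω₃e^{iθ₃}=r₄ω₄e^{iθ₄}.
Eliminating the other unknown: ω₃ = r₂ω₂ sin(θ₄−θ₂) / [r₃ sin(θ₃−θ₄)].
Numerator sine = +0.99988; denominator sine = -0.88048.
Result = 0.0382·3.21·(+0.99988) / (0.117·(-0.88048)) = -1.1902 rad/s; magnitude 1.1902 rad/s.

1.19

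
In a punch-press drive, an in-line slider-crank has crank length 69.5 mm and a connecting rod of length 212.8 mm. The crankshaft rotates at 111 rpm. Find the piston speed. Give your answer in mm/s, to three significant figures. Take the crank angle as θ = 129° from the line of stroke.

494

ω = 2π·111/60 = 11.62 rad/s
For an in-line slider-crank, x = r cosθ + √(L² − r² sin²θ), so v = −rω sinθ·[1 + r cosθ/√(L² − r² sin²θ)].
With r = 0.0695 m, L = 0.2128 m, θ = 129°: √(L² − r² sin²θ) = 0.20583 m.
v = −0.0695·11.62·0.77715·[1 + 0.0695·-0.62932/0.20583] = -0.49442 m/s.
|v| = 0.49442 m/s = 494.42 mm/s.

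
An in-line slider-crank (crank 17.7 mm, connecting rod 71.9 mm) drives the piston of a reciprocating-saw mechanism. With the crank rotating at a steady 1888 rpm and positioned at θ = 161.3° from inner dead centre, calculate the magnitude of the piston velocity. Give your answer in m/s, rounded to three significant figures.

0.860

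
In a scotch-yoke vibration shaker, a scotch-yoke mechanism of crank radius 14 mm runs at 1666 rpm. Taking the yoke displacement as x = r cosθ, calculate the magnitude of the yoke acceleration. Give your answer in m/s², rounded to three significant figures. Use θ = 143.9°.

344

ω = 174.5 rad/s (from 1666 rpm).
x = r cosθ ⇒ ẍ = −rω² cosθ (ω constant).
|a| = rω²|cosθ| = 0.014·(174.5)²·|cos 143.9°| = 344.3 m/s².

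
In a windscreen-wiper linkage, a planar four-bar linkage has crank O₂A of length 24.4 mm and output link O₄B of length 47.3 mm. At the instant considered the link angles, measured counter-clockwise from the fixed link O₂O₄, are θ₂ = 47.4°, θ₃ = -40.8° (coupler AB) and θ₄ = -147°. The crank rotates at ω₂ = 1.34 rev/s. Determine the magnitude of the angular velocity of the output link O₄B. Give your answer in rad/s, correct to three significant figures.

ω₂ = 8.419 rad/s (from 1.34 rev/s).
Differentiating the loop-closure r₂e^{iθ₂}+r₃e^{iθ₃}=r₁+r₄e^{iθ₄} gives r₂ω₂e^{iθ₂}+r₃ω₃e^{iθ₃}=r₄ω₄e^{iθ₄}.
Eliminating the other unknown: ω₄ = r₂ω₂ sin(θ₂−θ₃) / [r₄ sin(θ₄−θ₃)].
Numerator sine = +0.99951; denominator sine = -0.96029.
Result = 0.0244·8.419·(+0.99951) / (0.0473·(-0.96029)) = -4.5206 rad/s; magnitude 4.5206 rad/s.

4.52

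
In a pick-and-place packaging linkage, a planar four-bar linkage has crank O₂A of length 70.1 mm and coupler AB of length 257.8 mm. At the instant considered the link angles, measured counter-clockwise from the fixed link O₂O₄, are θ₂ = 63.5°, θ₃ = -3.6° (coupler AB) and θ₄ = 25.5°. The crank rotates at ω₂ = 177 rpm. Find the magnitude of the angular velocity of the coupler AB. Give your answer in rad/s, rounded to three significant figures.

6.38

ω₂ = 18.54 rad/s (from 177 rpm).
Differentiating the loop-closure r₂e^{iθ₂}+r₃e^{iθ₃}=r₁+r₄e^{iθ₄} gives r₂ω₂e^{iθ₂}+r₃ω₃e^{iθ₃}=r₄ω₄e^{iθ₄}.
Eliminating the other unknown: ω₃ = r₂ω₂ sin(θ₄−θ₂) / [r₃ sin(θ₃−θ₄)].
Numerator sine = -0.61566; denominator sine = -0.48634.
Result = 0.0701·18.54·(-0.61566) / (0.2578·(-0.48634)) = +6.3803 rad/s; magnitude 6.3803 rad/s.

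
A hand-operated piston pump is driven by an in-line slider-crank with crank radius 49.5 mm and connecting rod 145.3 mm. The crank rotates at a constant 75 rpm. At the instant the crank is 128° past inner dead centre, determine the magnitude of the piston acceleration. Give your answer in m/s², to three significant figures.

2.11

ω = 2π·75/60 = 7.854 rad/s
x(θ) = r cosθ + √(L² − r² sin²θ); with ω constant, a = ω²·d²x/dθ².
d²x/dθ² = −r cosθ − r²(cos2θ)/√u − r⁴ sin²2θ/(4u^{3/2}),  u = L² − r² sin²θ = 0.0195906 m².
Substituting r = 0.0495 m, L = 0.1453 m, θ = 128°: d²x/dθ² = +0.034195 m.
a = ω²·d²x/dθ² = (7.854)²·(+0.034195) = +2.1093 m/s²;  |a| = 2.1093 m/s².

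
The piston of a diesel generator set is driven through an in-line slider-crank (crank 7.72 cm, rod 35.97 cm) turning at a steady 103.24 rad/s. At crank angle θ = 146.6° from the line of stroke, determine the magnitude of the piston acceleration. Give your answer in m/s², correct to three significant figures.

ω = 103.2 rad/s
x(θ) = r cosθ + √(L² − r² sin²θ); with ω constant, a = ω²·d²x/dθ².
d²x/dθ² = −r cosθ − r²(cos2θ)/√u − r⁴ sin²2θ/(4u^{3/2}),  u = L² − r² sin²θ = 0.127578 m².
Substituting r = 0.0772 m, L = 0.3597 m, θ = 146.6°: d²x/dθ² = +0.057712 m.
a = ω²·d²x/dθ² = (103.2)²·(+0.057712) = +615.13 m/s²;  |a| = 615.13 m/s².

615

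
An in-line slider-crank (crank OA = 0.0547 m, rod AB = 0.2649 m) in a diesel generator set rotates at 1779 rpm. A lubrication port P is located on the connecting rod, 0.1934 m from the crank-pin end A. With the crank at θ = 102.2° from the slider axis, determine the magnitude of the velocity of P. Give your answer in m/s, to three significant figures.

ω = 186.3 rad/s.  Crank-pin speed |V_A| = rω = 10.19 m/s, perpendicular to OA.
Rod angle: sinφ = −(r/L) sinθ ⇒ φ = -11.644°; ω_rod = −rω cosθ/√(L²−r²sin²θ) = +8.3002 rad/s.
V_P = V_A + ω_rod × AP, with AP = 0.1934 m along the rod.
Components: V_Px = −rω sinθ − a·ω_rod·sinφ = -9.6363 m/s;  V_Py = rω cosθ + a·ω_rod·cosφ = -0.58125 m/s.
|V_P| = √(V_Px² + V_Py²) = 9.6538 m/s.

9.65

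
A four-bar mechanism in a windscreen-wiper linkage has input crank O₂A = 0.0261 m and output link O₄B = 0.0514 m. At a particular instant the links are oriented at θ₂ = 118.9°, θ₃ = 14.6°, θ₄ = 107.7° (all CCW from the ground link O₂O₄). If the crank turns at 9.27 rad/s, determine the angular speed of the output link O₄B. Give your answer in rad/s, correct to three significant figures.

ω₂ = 9.27 rad/s
Differentiating the loop-closure r₂e^{iθ₂}+r₃e^{iθ₃}=r₁+r₄e^{iθ₄} gives r₂ω₂e^{iθ₂}+r₃ω₃e^{iθ₃}=r₄ω₄e^{iθ₄}.
Eliminating the other unknown: ω₄ = r₂ω₂ sin(θ₂−θ₃) / [r₄ sin(θ₄−θ₃)].
Numerator sine = +0.96902; denominator sine = +0.99854.
Result = 0.0261·9.27·(+0.96902) / (0.0514·(+0.99854)) = +4.568 rad/s; magnitude 4.568 rad/s.

4.57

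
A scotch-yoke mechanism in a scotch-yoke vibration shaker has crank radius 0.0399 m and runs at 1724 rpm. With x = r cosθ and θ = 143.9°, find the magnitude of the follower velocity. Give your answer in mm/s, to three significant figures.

ω = 180.5 rad/s (from 1724 rpm).
x = r cosθ ⇒ ẋ = −rω sinθ.
|v| = rω|sinθ| = 0.0399·180.5·|sin 143.9°| = 4.2442 m/s = 4244.2 mm/s.

4240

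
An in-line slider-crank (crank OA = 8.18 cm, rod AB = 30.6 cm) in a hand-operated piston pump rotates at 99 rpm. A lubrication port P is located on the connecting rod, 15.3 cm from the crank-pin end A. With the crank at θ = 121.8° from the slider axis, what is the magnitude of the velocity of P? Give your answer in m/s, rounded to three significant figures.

ω = 10.37 rad/s.  Crank-pin speed |V_A| = rω = 0.84804 m/s, perpendicular to OA.
Rod angle: sinφ = −(r/L) sinθ ⇒ φ = -13.132°; ω_rod = −rω cosθ/√(L²−r²sin²θ) = +1.4996 rad/s.
V_P = V_A + ω_rod × AP, with AP = 0.153 m along the rod.
Components: V_Px = −rω sinθ − a·ω_rod·sinφ = -0.66862 m/s;  V_Py = rω cosθ + a·ω_rod·cosφ = -0.22344 m/s.
|V_P| = √(V_Px² + V_Py²) = 0.70496 m/s.

0.705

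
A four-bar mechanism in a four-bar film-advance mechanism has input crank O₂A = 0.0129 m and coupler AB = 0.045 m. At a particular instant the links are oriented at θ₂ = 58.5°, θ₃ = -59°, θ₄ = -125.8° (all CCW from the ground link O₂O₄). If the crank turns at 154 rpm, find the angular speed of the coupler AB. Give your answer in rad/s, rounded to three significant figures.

ω₂ = 16.13 rad/s (from 154 rpm).
Differentiating the loop-closure r₂e^{iθ₂}+r₃e^{iθ₃}=r₁+r₄e^{iθ₄} gives r₂ω₂e^{iθ₂}+r₃ω₃e^{iθ₃}=r₄ω₄e^{iθ₄}.
Eliminating the other unknown: ω₃ = r₂ω₂ sin(θ₄−θ₂) / [r₃ sin(θ₃−θ₄)].
Numerator sine = +0.07498; denominator sine = +0.91914.
Result = 0.0129·16.13·(+0.07498) / (0.045·(+0.91914)) = +0.37712 rad/s; magnitude 0.37712 rad/s.

0.377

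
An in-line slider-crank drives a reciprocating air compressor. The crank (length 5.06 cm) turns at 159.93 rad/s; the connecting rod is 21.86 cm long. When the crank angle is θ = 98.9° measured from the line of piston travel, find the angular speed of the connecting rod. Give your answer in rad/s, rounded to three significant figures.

5.88

ω = 159.9 rad/s
The rod makes angle φ with the slider axis where L sinφ = r sinθ; differentiating, L cosφ·φ̇ = r ω cosθ.
L cosφ = √(L² − r² sin²θ) = 0.21281 m.
|ω_rod| = r ω |cosθ| / √(L² − r² sin²θ) = 0.0506·159.9·0.15471/0.21281 = 5.8832 rad/s.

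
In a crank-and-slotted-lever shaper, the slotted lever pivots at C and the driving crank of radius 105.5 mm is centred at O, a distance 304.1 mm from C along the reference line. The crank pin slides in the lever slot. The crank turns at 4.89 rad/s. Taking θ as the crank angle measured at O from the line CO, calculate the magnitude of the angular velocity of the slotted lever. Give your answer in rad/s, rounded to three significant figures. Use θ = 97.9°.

ω = 4.89 rad/s
Crank pin A relative to C: A = (d + r cosθ, r sinθ); lever angle φ = atan2(r sinθ, d + r cosθ).
Differentiating tanφ: φ̇ = rω(d cosθ + r)/(d² + r² + 2dr cosθ).
d² + r² + 2dr cosθ = |CA|² = 0.0947879 m²;  d cosθ + r = +0.063703 m.
|ω_lever| = |0.1055·4.89·+0.063703| / 0.0947879 = 0.34671 rad/s.

0.347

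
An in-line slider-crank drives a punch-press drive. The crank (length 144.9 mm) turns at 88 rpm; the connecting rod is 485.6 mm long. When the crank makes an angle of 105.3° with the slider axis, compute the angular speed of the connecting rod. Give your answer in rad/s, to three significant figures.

0.758

ω = 9.215 rad/s (converted from 88 rpm).
The rod makes angle φ with the slider axis where L sinφ = r sinθ; differentiating, L cosφ·φ̇ = r ω cosθ.
L cosφ = √(L² − r² sin²θ) = 0.46505 m.
|ω_rod| = r ω |cosθ| / √(L² − r² sin²θ) = 0.1449·9.215·0.26387/0.46505 = 0.75766 rad/s.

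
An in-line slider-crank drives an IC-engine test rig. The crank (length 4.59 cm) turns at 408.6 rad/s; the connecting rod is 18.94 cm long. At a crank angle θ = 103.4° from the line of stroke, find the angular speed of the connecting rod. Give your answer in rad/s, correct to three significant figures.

23.6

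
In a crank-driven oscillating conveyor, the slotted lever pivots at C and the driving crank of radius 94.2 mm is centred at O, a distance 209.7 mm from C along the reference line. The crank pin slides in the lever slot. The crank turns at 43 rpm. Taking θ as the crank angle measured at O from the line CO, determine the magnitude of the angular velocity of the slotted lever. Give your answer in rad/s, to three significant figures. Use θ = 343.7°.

1.38

ω = 4.503 rad/s (from 43 rpm).
Crank pin A relative to C: A = (d + r cosθ, r sinθ); lever angle φ = atan2(r sinθ, d + r cosθ).
Differentiating tanφ: φ̇ = rω(d cosθ + r)/(d² + r² + 2dr cosθ).
d² + r² + 2dr cosθ = |CA|² = 0.0907672 m²;  d cosθ + r = +0.29547 m.
|ω_lever| = |0.0942·4.503·+0.29547| / 0.0907672 = 1.3808 rad/s.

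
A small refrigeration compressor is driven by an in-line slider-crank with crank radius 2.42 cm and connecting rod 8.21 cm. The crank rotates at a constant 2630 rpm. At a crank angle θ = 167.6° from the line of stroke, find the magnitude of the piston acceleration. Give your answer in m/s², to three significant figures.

ω = 2π·2630/60 = 275.4 rad/s
x(θ) = r cosθ + √(L² − r² sin²θ); with ω constant, a = ω²·d²x/dθ².
d²x/dθ² = −r cosθ − r²(cos2θ)/√u − r⁴ sin²2θ/(4u^{3/2}),  u = L² − r² sin²θ = 0.00671341 m².
Substituting r = 0.0242 m, L = 0.0821 m, θ = 167.6°: d²x/dθ² = +0.01712 m.
a = ω²·d²x/dθ² = (275.4)²·(+0.01712) = +1298.6 m/s²;  |a| = 1298.6 m/s².

1300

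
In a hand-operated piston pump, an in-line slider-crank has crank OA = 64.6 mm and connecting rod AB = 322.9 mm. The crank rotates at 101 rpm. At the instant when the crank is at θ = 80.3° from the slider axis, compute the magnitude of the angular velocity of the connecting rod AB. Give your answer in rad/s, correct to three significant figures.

0.364

ω = 10.58 rad/s (converted from 101 rpm).
The rod makes angle φ with the slider axis where L sinφ = r sinθ; differentiating, L cosφ·φ̇ = r ω cosθ.
L cosφ = √(L² − r² sin²θ) = 0.31656 m.
|ω_rod| = r ω |cosθ| / √(L² − r² sin²θ) = 0.0646·10.58·0.16849/0.31656 = 0.36366 rad/s.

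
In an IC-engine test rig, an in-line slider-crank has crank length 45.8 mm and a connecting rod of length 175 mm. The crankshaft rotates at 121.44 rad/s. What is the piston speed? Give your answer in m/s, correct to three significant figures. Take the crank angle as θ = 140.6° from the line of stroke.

2.81

ω = 121.4 rad/s
For an in-line slider-crank, x = r cosθ + √(L² − r² sin²θ), so v = −rω sinθ·[1 + r cosθ/√(L² − r² sin²θ)].
With r = 0.0458 m, L = 0.175 m, θ = 140.6°: √(L² − r² sin²θ) = 0.17257 m.
v = −0.0458·121.4·0.63473·[1 + 0.0458·-0.77273/0.17257] = -2.8063 m/s.
|v| = 2.8063 m/s.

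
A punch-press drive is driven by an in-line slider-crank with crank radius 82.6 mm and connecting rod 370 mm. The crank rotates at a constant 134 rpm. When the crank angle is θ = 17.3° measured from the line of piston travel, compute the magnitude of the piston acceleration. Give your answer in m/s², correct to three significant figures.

ω = 2π·134/60 = 14.03 rad/s
x(θ) = r cosθ + √(L² − r² sin²θ); with ω constant, a = ω²·d²x/dθ².
d²x/dθ² = −r cosθ − r²(cos2θ)/√u − r⁴ sin²2θ/(4u^{3/2}),  u = L² − r² sin²θ = 0.136297 m².
Substituting r = 0.0826 m, L = 0.37 m, θ = 17.3°: d²x/dθ² = -0.09415 m.
a = ω²·d²x/dθ² = (14.03)²·(-0.09415) = -18.539 m/s²;  |a| = 18.539 m/s².

18.5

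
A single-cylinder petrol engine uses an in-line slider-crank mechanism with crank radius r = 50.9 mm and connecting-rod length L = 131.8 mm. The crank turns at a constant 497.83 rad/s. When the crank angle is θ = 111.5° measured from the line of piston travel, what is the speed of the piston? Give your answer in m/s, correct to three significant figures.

20.0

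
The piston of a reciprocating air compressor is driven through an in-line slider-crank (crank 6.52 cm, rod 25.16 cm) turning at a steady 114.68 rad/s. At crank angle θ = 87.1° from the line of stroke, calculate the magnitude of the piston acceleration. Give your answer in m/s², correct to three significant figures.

185

ω = 114.7 rad/s
x(θ) = r cosθ + √(L² − r² sin²θ); with ω constant, a = ω²·d²x/dθ².
d²x/dθ² = −r cosθ − r²(cos2θ)/√u − r⁴ sin²2θ/(4u^{3/2}),  u = L² − r² sin²θ = 0.0590624 m².
Substituting r = 0.0652 m, L = 0.2516 m, θ = 87.1°: d²x/dθ² = +0.014101 m.
a = ω²·d²x/dθ² = (114.7)²·(+0.014101) = +185.44 m/s²;  |a| = 185.44 m/s².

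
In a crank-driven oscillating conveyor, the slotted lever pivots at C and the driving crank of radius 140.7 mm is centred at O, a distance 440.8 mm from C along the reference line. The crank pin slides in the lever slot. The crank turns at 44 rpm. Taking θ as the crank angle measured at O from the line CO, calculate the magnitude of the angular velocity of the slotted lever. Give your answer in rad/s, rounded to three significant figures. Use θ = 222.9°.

ω = 4.608 rad/s (from 44 rpm).
Crank pin A relative to C: A = (d + r cosθ, r sinθ); lever angle φ = atan2(r sinθ, d + r cosθ).
Differentiating tanφ: φ̇ = rω(d cosθ + r)/(d² + r² + 2dr cosθ).
d² + r² + 2dr cosθ = |CA|² = 0.123236 m²;  d cosθ + r = -0.1822 m.
|ω_lever| = |0.1407·4.608·-0.1822| / 0.123236 = 0.95852 rad/s.

0.959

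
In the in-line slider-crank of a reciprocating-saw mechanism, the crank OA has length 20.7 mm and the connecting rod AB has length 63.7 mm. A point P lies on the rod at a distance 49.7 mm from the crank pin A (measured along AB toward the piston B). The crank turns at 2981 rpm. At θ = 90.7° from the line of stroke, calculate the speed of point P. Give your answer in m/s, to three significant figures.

6.44

ω = 312.2 rad/s.  Crank-pin speed |V_A| = rω = 6.4619 m/s, perpendicular to OA.
Rod angle: sinφ = −(r/L) sinθ ⇒ φ = -18.962°; ω_rod = −rω cosθ/√(L²−r²sin²θ) = +1.3104 rad/s.
V_P = V_A + ω_rod × AP, with AP = 0.0497 m along the rod.
Components: V_Px = −rω sinθ − a·ω_rod·sinφ = -6.4403 m/s;  V_Py = rω cosθ + a·ω_rod·cosφ = -0.017351 m/s.
|V_P| = √(V_Px² + V_Py²) = 6.4403 m/s.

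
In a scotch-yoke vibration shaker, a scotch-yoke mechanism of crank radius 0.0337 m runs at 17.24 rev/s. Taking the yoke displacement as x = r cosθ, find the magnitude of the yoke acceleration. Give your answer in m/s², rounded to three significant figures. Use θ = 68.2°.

147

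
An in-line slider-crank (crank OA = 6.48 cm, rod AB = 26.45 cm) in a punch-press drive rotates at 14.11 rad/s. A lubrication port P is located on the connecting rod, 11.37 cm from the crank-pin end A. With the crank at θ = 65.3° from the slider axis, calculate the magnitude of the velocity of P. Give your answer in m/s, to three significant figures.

0.895

ω = 14.11 rad/s.  Crank-pin speed |V_A| = rω = 0.91433 m/s, perpendicular to OA.
Rod angle: sinφ = −(r/L) sinθ ⇒ φ = -12.860°; ω_rod = −rω cosθ/√(L²−r²sin²θ) = -1.4817 rad/s.
V_P = V_A + ω_rod × AP, with AP = 0.1137 m along the rod.
Components: V_Px = −rω sinθ − a·ω_rod·sinφ = -0.86817 m/s;  V_Py = rω cosθ + a·ω_rod·cosφ = +0.21783 m/s.
|V_P| = √(V_Px² + V_Py²) = 0.89508 m/s.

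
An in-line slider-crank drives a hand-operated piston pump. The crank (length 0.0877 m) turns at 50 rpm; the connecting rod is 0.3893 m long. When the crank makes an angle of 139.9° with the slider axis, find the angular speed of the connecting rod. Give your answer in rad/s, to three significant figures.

ω = 5.236 rad/s (converted from 50 rpm).
The rod makes angle φ with the slider axis where L sinφ = r sinθ; differentiating, L cosφ·φ̇ = r ω cosθ.
L cosφ = √(L² − r² sin²θ) = 0.38518 m.
|ω_rod| = r ω |cosθ| / √(L² − r² sin²θ) = 0.0877·5.236·0.76492/0.38518 = 0.91191 rad/s.

0.912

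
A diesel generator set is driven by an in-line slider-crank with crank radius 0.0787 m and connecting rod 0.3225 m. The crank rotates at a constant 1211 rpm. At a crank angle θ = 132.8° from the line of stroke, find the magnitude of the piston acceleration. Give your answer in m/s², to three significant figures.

ω = 2π·1211/60 = 126.8 rad/s
x(θ) = r cosθ + √(L² − r² sin²θ); with ω constant, a = ω²·d²x/dθ².
d²x/dθ² = −r cosθ − r²(cos2θ)/√u − r⁴ sin²2θ/(4u^{3/2}),  u = L² − r² sin²θ = 0.100672 m².
Substituting r = 0.0787 m, L = 0.3225 m, θ = 132.8°: d²x/dθ² = +0.054671 m.
a = ω²·d²x/dθ² = (126.8)²·(+0.054671) = +879.23 m/s²;  |a| = 879.23 m/s².

879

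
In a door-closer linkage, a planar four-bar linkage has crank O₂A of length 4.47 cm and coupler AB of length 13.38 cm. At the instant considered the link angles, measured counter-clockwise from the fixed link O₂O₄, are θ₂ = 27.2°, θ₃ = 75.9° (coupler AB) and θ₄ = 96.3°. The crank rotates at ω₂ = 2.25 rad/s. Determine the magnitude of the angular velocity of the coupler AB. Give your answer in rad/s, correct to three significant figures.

2.01

ω₂ = 2.25 rad/s
Differentiating the loop-closure r₂e^{iθ₂}+r₃e^{iθ₃}=r₁+r₄e^{iθ₄} gives r₂ω₂e^{iθ₂}+r₃ω₃e^{iθ₃}=r₄ω₄e^{iθ₄}.
Eliminating the other unknown: ω₃ = r₂ω₂ sin(θ₄−θ₂) / [r₃ sin(θ₃−θ₄)].
Numerator sine = +0.93420; denominator sine = -0.34857.
Result = 0.0447·2.25·(+0.93420) / (0.1338·(-0.34857)) = -2.0146 rad/s; magnitude 2.0146 rad/s.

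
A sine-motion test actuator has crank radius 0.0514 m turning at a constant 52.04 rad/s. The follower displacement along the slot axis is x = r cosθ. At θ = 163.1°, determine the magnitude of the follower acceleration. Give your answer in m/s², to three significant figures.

133

ω = 52.04 rad/s
x = r cosθ ⇒ ẍ = −rω² cosθ (ω constant).
|a| = rω²|cosθ| = 0.0514·(52.04)²·|cos 163.1°| = 133.19 m/s².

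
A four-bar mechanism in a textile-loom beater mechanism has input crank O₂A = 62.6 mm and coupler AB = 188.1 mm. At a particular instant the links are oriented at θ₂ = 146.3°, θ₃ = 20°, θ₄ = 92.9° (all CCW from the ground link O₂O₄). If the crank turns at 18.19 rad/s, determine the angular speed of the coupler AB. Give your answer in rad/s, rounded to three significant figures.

5.08

ω₂ = 18.19 rad/s
Differentiating the loop-closure r₂e^{iθ₂}+r₃e^{iθ₃}=r₁+r₄e^{iθ₄} gives r₂ω₂e^{iθ₂}+r₃ω₃e^{iθ₃}=r₄ω₄e^{iθ₄}.
Eliminating the other unknown: ω₃ = r₂ω₂ sin(θ₄−θ₂) / [r₃ sin(θ₃−θ₄)].
Numerator sine = -0.80282; denominator sine = -0.95579.
Result = 0.0626·18.19·(-0.80282) / (0.1881·(-0.95579)) = +5.0848 rad/s; magnitude 5.0848 rad/s.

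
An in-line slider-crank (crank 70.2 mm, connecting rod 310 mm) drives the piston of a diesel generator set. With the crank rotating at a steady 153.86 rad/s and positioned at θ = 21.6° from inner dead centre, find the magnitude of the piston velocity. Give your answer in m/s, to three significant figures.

4.82

ω = 153.9 rad/s
For an in-line slider-crank, x = r cosθ + √(L² − r² sin²θ), so v = −rω sinθ·[1 + r cosθ/√(L² − r² sin²θ)].
With r = 0.0702 m, L = 0.31 m, θ = 21.6°: √(L² − r² sin²θ) = 0.30892 m.
v = −0.0702·153.9·0.36812·[1 + 0.0702·0.92978/0.30892] = -4.8162 m/s.
|v| = 4.8162 m/s.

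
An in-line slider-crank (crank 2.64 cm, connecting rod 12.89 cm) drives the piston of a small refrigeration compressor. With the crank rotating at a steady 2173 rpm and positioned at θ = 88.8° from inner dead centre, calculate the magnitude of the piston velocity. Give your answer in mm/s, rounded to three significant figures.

6030

ω = 2π·2173/60 = 227.6 rad/s
For an in-line slider-crank, x = r cosθ + √(L² − r² sin²θ), so v = −rω sinθ·[1 + r cosθ/√(L² − r² sin²θ)].
With r = 0.0264 m, L = 0.1289 m, θ = 88.8°: √(L² − r² sin²θ) = 0.12617 m.
v = −0.0264·227.6·0.99978·[1 + 0.0264·0.02094/0.12617] = -6.0325 m/s.
|v| = 6.0325 m/s = 6032.5 mm/s.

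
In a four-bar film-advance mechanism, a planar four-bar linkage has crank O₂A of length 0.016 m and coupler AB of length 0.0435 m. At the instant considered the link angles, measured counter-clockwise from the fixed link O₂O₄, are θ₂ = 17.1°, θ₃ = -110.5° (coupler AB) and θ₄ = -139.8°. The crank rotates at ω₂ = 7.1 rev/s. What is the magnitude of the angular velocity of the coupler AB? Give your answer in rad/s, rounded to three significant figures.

13.2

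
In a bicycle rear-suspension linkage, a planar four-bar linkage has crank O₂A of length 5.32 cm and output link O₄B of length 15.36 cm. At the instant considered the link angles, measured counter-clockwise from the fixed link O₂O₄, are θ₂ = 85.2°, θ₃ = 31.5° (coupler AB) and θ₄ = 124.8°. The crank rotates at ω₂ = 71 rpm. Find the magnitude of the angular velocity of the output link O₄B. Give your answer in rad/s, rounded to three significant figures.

ω₂ = 7.435 rad/s (from 71 rpm).
Differentiating the loop-closure r₂e^{iθ₂}+r₃e^{iθ₃}=r₁+r₄e^{iθ₄} gives r₂ω₂e^{iθ₂}+r₃ω₃e^{iθ₃}=r₄ω₄e^{iθ₄}.
Eliminating the other unknown: ω₄ = r₂ω₂ sin(θ₂−θ₃) / [r₄ sin(θ₄−θ₃)].
Numerator sine = +0.80593; denominator sine = +0.99834.
Result = 0.0532·7.435·(+0.80593) / (0.1536·(+0.99834)) = +2.0789 rad/s; magnitude 2.0789 rad/s.

2.08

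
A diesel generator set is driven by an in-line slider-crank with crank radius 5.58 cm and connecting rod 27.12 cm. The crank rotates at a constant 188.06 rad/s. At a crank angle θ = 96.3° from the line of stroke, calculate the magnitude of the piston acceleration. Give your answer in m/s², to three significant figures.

ω = 188.1 rad/s
x(θ) = r cosθ + √(L² − r² sin²θ); with ω constant, a = ω²·d²x/dθ².
d²x/dθ² = −r cosθ − r²(cos2θ)/√u − r⁴ sin²2θ/(4u^{3/2}),  u = L² − r² sin²θ = 0.0704733 m².
Substituting r = 0.0558 m, L = 0.2712 m, θ = 96.3°: d²x/dθ² = +0.017563 m.
a = ω²·d²x/dθ² = (188.1)²·(+0.017563) = +621.16 m/s²;  |a| = 621.16 m/s².

621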